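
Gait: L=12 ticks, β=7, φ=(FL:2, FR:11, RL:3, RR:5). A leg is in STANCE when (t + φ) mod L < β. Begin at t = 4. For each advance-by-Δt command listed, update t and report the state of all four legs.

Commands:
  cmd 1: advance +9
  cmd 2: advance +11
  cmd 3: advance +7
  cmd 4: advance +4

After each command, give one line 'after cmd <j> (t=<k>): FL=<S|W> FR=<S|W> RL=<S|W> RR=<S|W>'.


start t=4: FL=S FR=S RL=W RR=W
cmd 1: advance +9 → t=13, phase=(3,0,4,6) → FL=S FR=S RL=S RR=S
cmd 2: advance +11 → t=24, phase=(2,11,3,5) → FL=S FR=W RL=S RR=S
cmd 3: advance +7 → t=31, phase=(9,6,10,0) → FL=W FR=S RL=W RR=S
cmd 4: advance +4 → t=35, phase=(1,10,2,4) → FL=S FR=W RL=S RR=S

after cmd 1 (t=13): FL=S FR=S RL=S RR=S
after cmd 2 (t=24): FL=S FR=W RL=S RR=S
after cmd 3 (t=31): FL=W FR=S RL=W RR=S
after cmd 4 (t=35): FL=S FR=W RL=S RR=S


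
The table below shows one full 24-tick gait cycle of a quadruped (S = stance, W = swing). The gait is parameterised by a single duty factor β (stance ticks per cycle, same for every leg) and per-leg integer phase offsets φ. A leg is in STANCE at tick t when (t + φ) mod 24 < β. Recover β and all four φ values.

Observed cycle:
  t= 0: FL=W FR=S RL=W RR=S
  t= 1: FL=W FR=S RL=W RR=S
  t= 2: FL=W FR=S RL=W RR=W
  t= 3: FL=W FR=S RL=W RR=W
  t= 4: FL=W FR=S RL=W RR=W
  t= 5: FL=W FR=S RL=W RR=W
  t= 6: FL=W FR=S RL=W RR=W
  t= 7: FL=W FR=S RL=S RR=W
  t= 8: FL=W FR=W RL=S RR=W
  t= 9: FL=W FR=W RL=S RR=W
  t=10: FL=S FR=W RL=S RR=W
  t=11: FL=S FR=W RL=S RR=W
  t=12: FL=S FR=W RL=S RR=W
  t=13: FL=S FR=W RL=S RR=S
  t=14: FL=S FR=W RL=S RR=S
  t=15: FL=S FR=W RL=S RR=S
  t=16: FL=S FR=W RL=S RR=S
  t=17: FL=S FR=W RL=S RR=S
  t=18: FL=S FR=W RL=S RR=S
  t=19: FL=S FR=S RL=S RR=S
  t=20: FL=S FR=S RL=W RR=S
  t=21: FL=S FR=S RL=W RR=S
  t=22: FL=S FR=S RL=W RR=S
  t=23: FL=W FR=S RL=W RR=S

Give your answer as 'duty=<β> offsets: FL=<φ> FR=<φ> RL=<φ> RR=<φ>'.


duty β = stance ticks per leg = 13
FL: stance ticks = 13; W→S at t=10 → φ=14
FR: stance ticks = 13; W→S at t=19 → φ=5
RL: stance ticks = 13; W→S at t=7 → φ=17
RR: stance ticks = 13; W→S at t=13 → φ=11

duty=13 offsets: FL=14 FR=5 RL=17 RR=11


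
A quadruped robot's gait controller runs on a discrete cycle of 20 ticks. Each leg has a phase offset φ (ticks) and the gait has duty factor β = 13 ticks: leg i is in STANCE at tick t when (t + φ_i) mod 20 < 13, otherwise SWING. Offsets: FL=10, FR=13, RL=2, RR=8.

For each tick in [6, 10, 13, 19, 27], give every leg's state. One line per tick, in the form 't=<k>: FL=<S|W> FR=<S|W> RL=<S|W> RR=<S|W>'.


t=6: FL=W FR=W RL=S RR=W
t=10: FL=S FR=S RL=S RR=W
t=13: FL=S FR=S RL=W RR=S
t=19: FL=S FR=S RL=S RR=S
t=27: FL=W FR=S RL=S RR=W

t=6: phase=(16,19,8,14) vs β=13 → FL=W FR=W RL=S RR=W
t=10: phase=(0,3,12,18) vs β=13 → FL=S FR=S RL=S RR=W
t=13: phase=(3,6,15,1) vs β=13 → FL=S FR=S RL=W RR=S
t=19: phase=(9,12,1,7) vs β=13 → FL=S FR=S RL=S RR=S
t=27: phase=(17,0,9,15) vs β=13 → FL=W FR=S RL=S RR=W


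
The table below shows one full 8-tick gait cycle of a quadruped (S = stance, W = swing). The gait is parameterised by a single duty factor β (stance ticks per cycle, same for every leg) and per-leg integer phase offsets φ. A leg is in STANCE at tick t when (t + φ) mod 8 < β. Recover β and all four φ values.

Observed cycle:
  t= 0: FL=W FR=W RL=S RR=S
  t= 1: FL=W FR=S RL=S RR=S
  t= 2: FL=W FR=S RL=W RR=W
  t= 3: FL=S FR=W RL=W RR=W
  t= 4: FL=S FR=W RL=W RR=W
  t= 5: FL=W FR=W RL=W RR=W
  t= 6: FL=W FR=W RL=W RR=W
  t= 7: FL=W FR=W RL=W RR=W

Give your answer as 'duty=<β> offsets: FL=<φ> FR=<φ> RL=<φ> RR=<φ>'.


duty=2 offsets: FL=5 FR=7 RL=0 RR=0

duty β = stance ticks per leg = 2
FL: stance ticks = 2; W→S at t=3 → φ=5
FR: stance ticks = 2; W→S at t=1 → φ=7
RL: stance ticks = 2; W→S at t=0 → φ=0
RR: stance ticks = 2; W→S at t=0 → φ=0


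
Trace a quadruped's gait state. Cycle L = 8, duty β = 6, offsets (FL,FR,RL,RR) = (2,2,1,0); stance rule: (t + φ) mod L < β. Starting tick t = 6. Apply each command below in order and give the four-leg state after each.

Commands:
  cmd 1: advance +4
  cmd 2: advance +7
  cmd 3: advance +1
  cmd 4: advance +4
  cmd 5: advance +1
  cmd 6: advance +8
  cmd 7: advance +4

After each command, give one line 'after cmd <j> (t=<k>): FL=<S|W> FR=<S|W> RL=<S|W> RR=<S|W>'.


start t=6: FL=S FR=S RL=W RR=W
cmd 1: advance +4 → t=10, phase=(4,4,3,2) → FL=S FR=S RL=S RR=S
cmd 2: advance +7 → t=17, phase=(3,3,2,1) → FL=S FR=S RL=S RR=S
cmd 3: advance +1 → t=18, phase=(4,4,3,2) → FL=S FR=S RL=S RR=S
cmd 4: advance +4 → t=22, phase=(0,0,7,6) → FL=S FR=S RL=W RR=W
cmd 5: advance +1 → t=23, phase=(1,1,0,7) → FL=S FR=S RL=S RR=W
cmd 6: advance +8 → t=31, phase=(1,1,0,7) → FL=S FR=S RL=S RR=W
cmd 7: advance +4 → t=35, phase=(5,5,4,3) → FL=S FR=S RL=S RR=S

after cmd 1 (t=10): FL=S FR=S RL=S RR=S
after cmd 2 (t=17): FL=S FR=S RL=S RR=S
after cmd 3 (t=18): FL=S FR=S RL=S RR=S
after cmd 4 (t=22): FL=S FR=S RL=W RR=W
after cmd 5 (t=23): FL=S FR=S RL=S RR=W
after cmd 6 (t=31): FL=S FR=S RL=S RR=W
after cmd 7 (t=35): FL=S FR=S RL=S RR=S


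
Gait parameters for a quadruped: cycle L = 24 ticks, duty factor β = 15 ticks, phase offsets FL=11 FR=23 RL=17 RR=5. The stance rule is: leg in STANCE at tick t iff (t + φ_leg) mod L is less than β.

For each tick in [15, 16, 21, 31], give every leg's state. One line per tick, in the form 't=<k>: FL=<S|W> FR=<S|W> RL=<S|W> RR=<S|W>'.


t=15: phase=(2,14,8,20) vs β=15 → FL=S FR=S RL=S RR=W
t=16: phase=(3,15,9,21) vs β=15 → FL=S FR=W RL=S RR=W
t=21: phase=(8,20,14,2) vs β=15 → FL=S FR=W RL=S RR=S
t=31: phase=(18,6,0,12) vs β=15 → FL=W FR=S RL=S RR=S

t=15: FL=S FR=S RL=S RR=W
t=16: FL=S FR=W RL=S RR=W
t=21: FL=S FR=W RL=S RR=S
t=31: FL=W FR=S RL=S RR=S


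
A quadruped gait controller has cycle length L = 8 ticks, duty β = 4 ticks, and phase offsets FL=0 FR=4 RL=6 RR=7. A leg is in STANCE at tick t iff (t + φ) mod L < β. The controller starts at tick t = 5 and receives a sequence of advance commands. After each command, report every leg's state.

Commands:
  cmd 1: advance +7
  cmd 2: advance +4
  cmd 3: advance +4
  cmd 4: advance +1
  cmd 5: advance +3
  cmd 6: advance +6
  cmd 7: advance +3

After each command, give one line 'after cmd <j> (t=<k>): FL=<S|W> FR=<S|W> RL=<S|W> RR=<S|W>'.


after cmd 1 (t=12): FL=W FR=S RL=S RR=S
after cmd 2 (t=16): FL=S FR=W RL=W RR=W
after cmd 3 (t=20): FL=W FR=S RL=S RR=S
after cmd 4 (t=21): FL=W FR=S RL=S RR=W
after cmd 5 (t=24): FL=S FR=W RL=W RR=W
after cmd 6 (t=30): FL=W FR=S RL=W RR=W
after cmd 7 (t=33): FL=S FR=W RL=W RR=S

start t=5: FL=W FR=S RL=S RR=W
cmd 1: advance +7 → t=12, phase=(4,0,2,3) → FL=W FR=S RL=S RR=S
cmd 2: advance +4 → t=16, phase=(0,4,6,7) → FL=S FR=W RL=W RR=W
cmd 3: advance +4 → t=20, phase=(4,0,2,3) → FL=W FR=S RL=S RR=S
cmd 4: advance +1 → t=21, phase=(5,1,3,4) → FL=W FR=S RL=S RR=W
cmd 5: advance +3 → t=24, phase=(0,4,6,7) → FL=S FR=W RL=W RR=W
cmd 6: advance +6 → t=30, phase=(6,2,4,5) → FL=W FR=S RL=W RR=W
cmd 7: advance +3 → t=33, phase=(1,5,7,0) → FL=S FR=W RL=W RR=S


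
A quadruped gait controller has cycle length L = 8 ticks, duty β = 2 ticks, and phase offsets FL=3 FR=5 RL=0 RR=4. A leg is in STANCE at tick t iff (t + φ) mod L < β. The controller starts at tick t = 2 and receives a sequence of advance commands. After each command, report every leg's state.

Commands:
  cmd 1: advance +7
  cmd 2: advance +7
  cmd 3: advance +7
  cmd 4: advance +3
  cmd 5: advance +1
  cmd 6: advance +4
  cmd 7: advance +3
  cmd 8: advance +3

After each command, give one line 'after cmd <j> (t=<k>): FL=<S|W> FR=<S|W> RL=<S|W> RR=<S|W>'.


start t=2: FL=W FR=W RL=W RR=W
cmd 1: advance +7 → t=9, phase=(4,6,1,5) → FL=W FR=W RL=S RR=W
cmd 2: advance +7 → t=16, phase=(3,5,0,4) → FL=W FR=W RL=S RR=W
cmd 3: advance +7 → t=23, phase=(2,4,7,3) → FL=W FR=W RL=W RR=W
cmd 4: advance +3 → t=26, phase=(5,7,2,6) → FL=W FR=W RL=W RR=W
cmd 5: advance +1 → t=27, phase=(6,0,3,7) → FL=W FR=S RL=W RR=W
cmd 6: advance +4 → t=31, phase=(2,4,7,3) → FL=W FR=W RL=W RR=W
cmd 7: advance +3 → t=34, phase=(5,7,2,6) → FL=W FR=W RL=W RR=W
cmd 8: advance +3 → t=37, phase=(0,2,5,1) → FL=S FR=W RL=W RR=S

after cmd 1 (t=9): FL=W FR=W RL=S RR=W
after cmd 2 (t=16): FL=W FR=W RL=S RR=W
after cmd 3 (t=23): FL=W FR=W RL=W RR=W
after cmd 4 (t=26): FL=W FR=W RL=W RR=W
after cmd 5 (t=27): FL=W FR=S RL=W RR=W
after cmd 6 (t=31): FL=W FR=W RL=W RR=W
after cmd 7 (t=34): FL=W FR=W RL=W RR=W
after cmd 8 (t=37): FL=S FR=W RL=W RR=S


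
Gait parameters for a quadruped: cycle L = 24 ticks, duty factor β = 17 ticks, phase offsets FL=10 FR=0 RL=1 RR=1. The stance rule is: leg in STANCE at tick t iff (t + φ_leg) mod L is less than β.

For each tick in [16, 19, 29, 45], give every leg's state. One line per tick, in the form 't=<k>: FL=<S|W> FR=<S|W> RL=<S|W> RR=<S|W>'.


t=16: FL=S FR=S RL=W RR=W
t=19: FL=S FR=W RL=W RR=W
t=29: FL=S FR=S RL=S RR=S
t=45: FL=S FR=W RL=W RR=W

t=16: phase=(2,16,17,17) vs β=17 → FL=S FR=S RL=W RR=W
t=19: phase=(5,19,20,20) vs β=17 → FL=S FR=W RL=W RR=W
t=29: phase=(15,5,6,6) vs β=17 → FL=S FR=S RL=S RR=S
t=45: phase=(7,21,22,22) vs β=17 → FL=S FR=W RL=W RR=W


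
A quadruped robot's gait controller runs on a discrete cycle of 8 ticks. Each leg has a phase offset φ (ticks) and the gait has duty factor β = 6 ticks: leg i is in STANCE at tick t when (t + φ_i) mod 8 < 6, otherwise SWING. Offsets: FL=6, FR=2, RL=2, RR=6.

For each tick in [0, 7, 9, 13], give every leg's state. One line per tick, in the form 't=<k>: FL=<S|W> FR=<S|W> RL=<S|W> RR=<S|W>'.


t=0: phase=(6,2,2,6) vs β=6 → FL=W FR=S RL=S RR=W
t=7: phase=(5,1,1,5) vs β=6 → FL=S FR=S RL=S RR=S
t=9: phase=(7,3,3,7) vs β=6 → FL=W FR=S RL=S RR=W
t=13: phase=(3,7,7,3) vs β=6 → FL=S FR=W RL=W RR=S

t=0: FL=W FR=S RL=S RR=W
t=7: FL=S FR=S RL=S RR=S
t=9: FL=W FR=S RL=S RR=W
t=13: FL=S FR=W RL=W RR=S


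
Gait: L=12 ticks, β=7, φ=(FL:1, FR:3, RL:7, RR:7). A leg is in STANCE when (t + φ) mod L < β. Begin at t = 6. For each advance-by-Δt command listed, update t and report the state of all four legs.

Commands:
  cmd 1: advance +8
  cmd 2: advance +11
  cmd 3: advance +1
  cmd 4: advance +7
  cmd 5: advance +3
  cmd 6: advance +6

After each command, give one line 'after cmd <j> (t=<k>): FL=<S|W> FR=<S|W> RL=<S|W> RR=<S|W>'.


start t=6: FL=W FR=W RL=S RR=S
cmd 1: advance +8 → t=14, phase=(3,5,9,9) → FL=S FR=S RL=W RR=W
cmd 2: advance +11 → t=25, phase=(2,4,8,8) → FL=S FR=S RL=W RR=W
cmd 3: advance +1 → t=26, phase=(3,5,9,9) → FL=S FR=S RL=W RR=W
cmd 4: advance +7 → t=33, phase=(10,0,4,4) → FL=W FR=S RL=S RR=S
cmd 5: advance +3 → t=36, phase=(1,3,7,7) → FL=S FR=S RL=W RR=W
cmd 6: advance +6 → t=42, phase=(7,9,1,1) → FL=W FR=W RL=S RR=S

after cmd 1 (t=14): FL=S FR=S RL=W RR=W
after cmd 2 (t=25): FL=S FR=S RL=W RR=W
after cmd 3 (t=26): FL=S FR=S RL=W RR=W
after cmd 4 (t=33): FL=W FR=S RL=S RR=S
after cmd 5 (t=36): FL=S FR=S RL=W RR=W
after cmd 6 (t=42): FL=W FR=W RL=S RR=S


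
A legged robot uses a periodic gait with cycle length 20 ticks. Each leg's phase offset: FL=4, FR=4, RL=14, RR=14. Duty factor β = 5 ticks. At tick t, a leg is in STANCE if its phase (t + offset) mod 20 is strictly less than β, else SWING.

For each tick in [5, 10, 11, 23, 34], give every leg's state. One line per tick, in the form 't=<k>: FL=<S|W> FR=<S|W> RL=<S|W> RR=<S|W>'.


t=5: phase=(9,9,19,19) vs β=5 → FL=W FR=W RL=W RR=W
t=10: phase=(14,14,4,4) vs β=5 → FL=W FR=W RL=S RR=S
t=11: phase=(15,15,5,5) vs β=5 → FL=W FR=W RL=W RR=W
t=23: phase=(7,7,17,17) vs β=5 → FL=W FR=W RL=W RR=W
t=34: phase=(18,18,8,8) vs β=5 → FL=W FR=W RL=W RR=W

t=5: FL=W FR=W RL=W RR=W
t=10: FL=W FR=W RL=S RR=S
t=11: FL=W FR=W RL=W RR=W
t=23: FL=W FR=W RL=W RR=W
t=34: FL=W FR=W RL=W RR=W


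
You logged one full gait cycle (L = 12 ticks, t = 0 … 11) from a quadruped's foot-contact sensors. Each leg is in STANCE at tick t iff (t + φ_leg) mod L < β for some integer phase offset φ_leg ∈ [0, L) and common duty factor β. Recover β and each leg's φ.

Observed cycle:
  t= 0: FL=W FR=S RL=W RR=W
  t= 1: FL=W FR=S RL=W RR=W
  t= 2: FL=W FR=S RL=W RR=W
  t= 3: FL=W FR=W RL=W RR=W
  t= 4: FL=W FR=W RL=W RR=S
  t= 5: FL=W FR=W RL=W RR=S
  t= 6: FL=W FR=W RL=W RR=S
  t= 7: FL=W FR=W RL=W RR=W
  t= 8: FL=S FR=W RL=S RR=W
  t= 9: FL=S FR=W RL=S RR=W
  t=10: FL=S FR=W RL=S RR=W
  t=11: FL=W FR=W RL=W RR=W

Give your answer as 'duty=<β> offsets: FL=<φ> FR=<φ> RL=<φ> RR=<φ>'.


duty=3 offsets: FL=4 FR=0 RL=4 RR=8

duty β = stance ticks per leg = 3
FL: stance ticks = 3; W→S at t=8 → φ=4
FR: stance ticks = 3; W→S at t=0 → φ=0
RL: stance ticks = 3; W→S at t=8 → φ=4
RR: stance ticks = 3; W→S at t=4 → φ=8


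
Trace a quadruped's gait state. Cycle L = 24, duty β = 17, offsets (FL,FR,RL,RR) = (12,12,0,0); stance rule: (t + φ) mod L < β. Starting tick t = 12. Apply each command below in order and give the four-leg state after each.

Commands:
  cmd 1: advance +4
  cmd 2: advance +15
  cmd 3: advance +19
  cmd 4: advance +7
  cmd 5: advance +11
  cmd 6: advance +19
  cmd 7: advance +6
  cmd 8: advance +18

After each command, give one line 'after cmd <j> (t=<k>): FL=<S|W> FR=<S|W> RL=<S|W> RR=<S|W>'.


start t=12: FL=S FR=S RL=S RR=S
cmd 1: advance +4 → t=16, phase=(4,4,16,16) → FL=S FR=S RL=S RR=S
cmd 2: advance +15 → t=31, phase=(19,19,7,7) → FL=W FR=W RL=S RR=S
cmd 3: advance +19 → t=50, phase=(14,14,2,2) → FL=S FR=S RL=S RR=S
cmd 4: advance +7 → t=57, phase=(21,21,9,9) → FL=W FR=W RL=S RR=S
cmd 5: advance +11 → t=68, phase=(8,8,20,20) → FL=S FR=S RL=W RR=W
cmd 6: advance +19 → t=87, phase=(3,3,15,15) → FL=S FR=S RL=S RR=S
cmd 7: advance +6 → t=93, phase=(9,9,21,21) → FL=S FR=S RL=W RR=W
cmd 8: advance +18 → t=111, phase=(3,3,15,15) → FL=S FR=S RL=S RR=S

after cmd 1 (t=16): FL=S FR=S RL=S RR=S
after cmd 2 (t=31): FL=W FR=W RL=S RR=S
after cmd 3 (t=50): FL=S FR=S RL=S RR=S
after cmd 4 (t=57): FL=W FR=W RL=S RR=S
after cmd 5 (t=68): FL=S FR=S RL=W RR=W
after cmd 6 (t=87): FL=S FR=S RL=S RR=S
after cmd 7 (t=93): FL=S FR=S RL=W RR=W
after cmd 8 (t=111): FL=S FR=S RL=S RR=S


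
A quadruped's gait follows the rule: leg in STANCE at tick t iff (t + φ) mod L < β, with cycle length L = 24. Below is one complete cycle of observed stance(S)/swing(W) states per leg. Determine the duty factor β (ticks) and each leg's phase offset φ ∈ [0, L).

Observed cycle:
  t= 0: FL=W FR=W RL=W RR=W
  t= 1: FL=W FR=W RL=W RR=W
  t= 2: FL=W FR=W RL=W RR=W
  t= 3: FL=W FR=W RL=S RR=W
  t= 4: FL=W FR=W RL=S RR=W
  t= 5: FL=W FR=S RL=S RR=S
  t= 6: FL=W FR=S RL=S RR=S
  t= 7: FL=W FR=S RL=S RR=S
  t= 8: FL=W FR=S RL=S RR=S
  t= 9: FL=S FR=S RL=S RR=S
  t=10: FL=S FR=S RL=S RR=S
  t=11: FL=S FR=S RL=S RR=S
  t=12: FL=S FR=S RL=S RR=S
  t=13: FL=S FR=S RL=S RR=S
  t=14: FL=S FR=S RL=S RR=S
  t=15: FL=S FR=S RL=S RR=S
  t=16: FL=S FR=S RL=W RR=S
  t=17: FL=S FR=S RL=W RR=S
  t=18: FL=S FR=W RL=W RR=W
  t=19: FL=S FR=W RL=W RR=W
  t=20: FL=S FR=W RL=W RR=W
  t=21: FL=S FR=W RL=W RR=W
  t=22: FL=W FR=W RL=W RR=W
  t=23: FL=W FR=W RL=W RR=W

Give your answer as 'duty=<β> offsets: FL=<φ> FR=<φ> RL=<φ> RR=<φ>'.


duty β = stance ticks per leg = 13
FL: stance ticks = 13; W→S at t=9 → φ=15
FR: stance ticks = 13; W→S at t=5 → φ=19
RL: stance ticks = 13; W→S at t=3 → φ=21
RR: stance ticks = 13; W→S at t=5 → φ=19

duty=13 offsets: FL=15 FR=19 RL=21 RR=19


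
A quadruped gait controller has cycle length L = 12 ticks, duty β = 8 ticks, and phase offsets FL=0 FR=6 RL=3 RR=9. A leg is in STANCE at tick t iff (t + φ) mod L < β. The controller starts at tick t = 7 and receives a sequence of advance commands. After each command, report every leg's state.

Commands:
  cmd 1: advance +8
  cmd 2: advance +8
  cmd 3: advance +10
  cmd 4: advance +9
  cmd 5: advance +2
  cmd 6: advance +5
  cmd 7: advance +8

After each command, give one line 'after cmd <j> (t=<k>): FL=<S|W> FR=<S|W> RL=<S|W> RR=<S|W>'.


start t=7: FL=S FR=S RL=W RR=S
cmd 1: advance +8 → t=15, phase=(3,9,6,0) → FL=S FR=W RL=S RR=S
cmd 2: advance +8 → t=23, phase=(11,5,2,8) → FL=W FR=S RL=S RR=W
cmd 3: advance +10 → t=33, phase=(9,3,0,6) → FL=W FR=S RL=S RR=S
cmd 4: advance +9 → t=42, phase=(6,0,9,3) → FL=S FR=S RL=W RR=S
cmd 5: advance +2 → t=44, phase=(8,2,11,5) → FL=W FR=S RL=W RR=S
cmd 6: advance +5 → t=49, phase=(1,7,4,10) → FL=S FR=S RL=S RR=W
cmd 7: advance +8 → t=57, phase=(9,3,0,6) → FL=W FR=S RL=S RR=S

after cmd 1 (t=15): FL=S FR=W RL=S RR=S
after cmd 2 (t=23): FL=W FR=S RL=S RR=W
after cmd 3 (t=33): FL=W FR=S RL=S RR=S
after cmd 4 (t=42): FL=S FR=S RL=W RR=S
after cmd 5 (t=44): FL=W FR=S RL=W RR=S
after cmd 6 (t=49): FL=S FR=S RL=S RR=W
after cmd 7 (t=57): FL=W FR=S RL=S RR=S


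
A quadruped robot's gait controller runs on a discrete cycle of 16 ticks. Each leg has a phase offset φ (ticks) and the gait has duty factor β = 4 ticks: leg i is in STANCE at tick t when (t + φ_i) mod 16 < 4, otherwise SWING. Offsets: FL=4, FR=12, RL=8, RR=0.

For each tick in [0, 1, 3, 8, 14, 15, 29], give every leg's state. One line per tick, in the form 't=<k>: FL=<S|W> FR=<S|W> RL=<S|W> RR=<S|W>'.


t=0: FL=W FR=W RL=W RR=S
t=1: FL=W FR=W RL=W RR=S
t=3: FL=W FR=W RL=W RR=S
t=8: FL=W FR=W RL=S RR=W
t=14: FL=S FR=W RL=W RR=W
t=15: FL=S FR=W RL=W RR=W
t=29: FL=S FR=W RL=W RR=W

t=0: phase=(4,12,8,0) vs β=4 → FL=W FR=W RL=W RR=S
t=1: phase=(5,13,9,1) vs β=4 → FL=W FR=W RL=W RR=S
t=3: phase=(7,15,11,3) vs β=4 → FL=W FR=W RL=W RR=S
t=8: phase=(12,4,0,8) vs β=4 → FL=W FR=W RL=S RR=W
t=14: phase=(2,10,6,14) vs β=4 → FL=S FR=W RL=W RR=W
t=15: phase=(3,11,7,15) vs β=4 → FL=S FR=W RL=W RR=W
t=29: phase=(1,9,5,13) vs β=4 → FL=S FR=W RL=W RR=W


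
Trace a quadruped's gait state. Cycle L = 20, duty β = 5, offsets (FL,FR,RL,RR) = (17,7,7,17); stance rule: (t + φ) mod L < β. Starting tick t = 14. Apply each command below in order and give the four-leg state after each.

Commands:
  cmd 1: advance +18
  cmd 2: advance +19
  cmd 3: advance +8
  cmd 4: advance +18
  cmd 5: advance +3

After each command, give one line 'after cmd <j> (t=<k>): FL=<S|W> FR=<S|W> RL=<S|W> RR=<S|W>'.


start t=14: FL=W FR=S RL=S RR=W
cmd 1: advance +18 → t=32, phase=(9,19,19,9) → FL=W FR=W RL=W RR=W
cmd 2: advance +19 → t=51, phase=(8,18,18,8) → FL=W FR=W RL=W RR=W
cmd 3: advance +8 → t=59, phase=(16,6,6,16) → FL=W FR=W RL=W RR=W
cmd 4: advance +18 → t=77, phase=(14,4,4,14) → FL=W FR=S RL=S RR=W
cmd 5: advance +3 → t=80, phase=(17,7,7,17) → FL=W FR=W RL=W RR=W

after cmd 1 (t=32): FL=W FR=W RL=W RR=W
after cmd 2 (t=51): FL=W FR=W RL=W RR=W
after cmd 3 (t=59): FL=W FR=W RL=W RR=W
after cmd 4 (t=77): FL=W FR=S RL=S RR=W
after cmd 5 (t=80): FL=W FR=W RL=W RR=W


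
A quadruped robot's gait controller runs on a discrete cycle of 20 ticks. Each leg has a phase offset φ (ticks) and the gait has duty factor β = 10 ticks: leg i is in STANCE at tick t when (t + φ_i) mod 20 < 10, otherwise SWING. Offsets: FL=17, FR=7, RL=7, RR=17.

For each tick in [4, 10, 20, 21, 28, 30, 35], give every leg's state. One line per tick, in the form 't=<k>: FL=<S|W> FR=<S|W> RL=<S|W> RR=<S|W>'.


t=4: phase=(1,11,11,1) vs β=10 → FL=S FR=W RL=W RR=S
t=10: phase=(7,17,17,7) vs β=10 → FL=S FR=W RL=W RR=S
t=20: phase=(17,7,7,17) vs β=10 → FL=W FR=S RL=S RR=W
t=21: phase=(18,8,8,18) vs β=10 → FL=W FR=S RL=S RR=W
t=28: phase=(5,15,15,5) vs β=10 → FL=S FR=W RL=W RR=S
t=30: phase=(7,17,17,7) vs β=10 → FL=S FR=W RL=W RR=S
t=35: phase=(12,2,2,12) vs β=10 → FL=W FR=S RL=S RR=W

t=4: FL=S FR=W RL=W RR=S
t=10: FL=S FR=W RL=W RR=S
t=20: FL=W FR=S RL=S RR=W
t=21: FL=W FR=S RL=S RR=W
t=28: FL=S FR=W RL=W RR=S
t=30: FL=S FR=W RL=W RR=S
t=35: FL=W FR=S RL=S RR=W


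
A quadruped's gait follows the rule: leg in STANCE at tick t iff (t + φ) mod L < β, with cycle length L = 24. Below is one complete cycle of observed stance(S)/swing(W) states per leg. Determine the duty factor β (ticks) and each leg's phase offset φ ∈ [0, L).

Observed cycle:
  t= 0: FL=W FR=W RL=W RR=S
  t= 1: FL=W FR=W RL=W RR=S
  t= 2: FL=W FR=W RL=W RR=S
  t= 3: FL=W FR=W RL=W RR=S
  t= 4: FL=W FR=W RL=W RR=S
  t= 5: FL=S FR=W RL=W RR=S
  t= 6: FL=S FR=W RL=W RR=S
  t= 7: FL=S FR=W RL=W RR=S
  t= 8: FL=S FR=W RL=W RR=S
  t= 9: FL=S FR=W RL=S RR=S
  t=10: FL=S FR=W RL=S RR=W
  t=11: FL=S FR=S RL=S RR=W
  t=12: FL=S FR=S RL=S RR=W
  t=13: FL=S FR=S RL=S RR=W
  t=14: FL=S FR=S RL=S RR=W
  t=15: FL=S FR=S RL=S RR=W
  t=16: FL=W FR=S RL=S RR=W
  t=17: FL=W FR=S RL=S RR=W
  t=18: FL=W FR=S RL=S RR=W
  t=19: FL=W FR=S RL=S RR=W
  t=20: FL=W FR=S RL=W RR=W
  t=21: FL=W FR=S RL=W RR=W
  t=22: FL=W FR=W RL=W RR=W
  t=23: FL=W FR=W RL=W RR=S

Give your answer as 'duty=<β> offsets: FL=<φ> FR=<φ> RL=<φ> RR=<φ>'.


duty=11 offsets: FL=19 FR=13 RL=15 RR=1

duty β = stance ticks per leg = 11
FL: stance ticks = 11; W→S at t=5 → φ=19
FR: stance ticks = 11; W→S at t=11 → φ=13
RL: stance ticks = 11; W→S at t=9 → φ=15
RR: stance ticks = 11; W→S at t=23 → φ=1


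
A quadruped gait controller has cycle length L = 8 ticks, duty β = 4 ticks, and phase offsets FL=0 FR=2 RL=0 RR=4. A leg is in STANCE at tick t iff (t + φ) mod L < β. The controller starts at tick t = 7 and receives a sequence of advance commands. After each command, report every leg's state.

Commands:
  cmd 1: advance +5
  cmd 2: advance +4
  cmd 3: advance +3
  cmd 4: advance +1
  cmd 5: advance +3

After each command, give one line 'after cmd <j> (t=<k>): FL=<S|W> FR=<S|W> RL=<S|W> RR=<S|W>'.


start t=7: FL=W FR=S RL=W RR=S
cmd 1: advance +5 → t=12, phase=(4,6,4,0) → FL=W FR=W RL=W RR=S
cmd 2: advance +4 → t=16, phase=(0,2,0,4) → FL=S FR=S RL=S RR=W
cmd 3: advance +3 → t=19, phase=(3,5,3,7) → FL=S FR=W RL=S RR=W
cmd 4: advance +1 → t=20, phase=(4,6,4,0) → FL=W FR=W RL=W RR=S
cmd 5: advance +3 → t=23, phase=(7,1,7,3) → FL=W FR=S RL=W RR=S

after cmd 1 (t=12): FL=W FR=W RL=W RR=S
after cmd 2 (t=16): FL=S FR=S RL=S RR=W
after cmd 3 (t=19): FL=S FR=W RL=S RR=W
after cmd 4 (t=20): FL=W FR=W RL=W RR=S
after cmd 5 (t=23): FL=W FR=S RL=W RR=S


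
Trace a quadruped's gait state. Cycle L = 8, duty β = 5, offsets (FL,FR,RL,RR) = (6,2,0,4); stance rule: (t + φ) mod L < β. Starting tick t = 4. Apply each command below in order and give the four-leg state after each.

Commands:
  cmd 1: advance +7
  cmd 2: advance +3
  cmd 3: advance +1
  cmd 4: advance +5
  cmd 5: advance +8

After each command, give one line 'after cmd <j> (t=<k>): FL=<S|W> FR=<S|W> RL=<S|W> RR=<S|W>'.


after cmd 1 (t=11): FL=S FR=W RL=S RR=W
after cmd 2 (t=14): FL=S FR=S RL=W RR=S
after cmd 3 (t=15): FL=W FR=S RL=W RR=S
after cmd 4 (t=20): FL=S FR=W RL=S RR=S
after cmd 5 (t=28): FL=S FR=W RL=S RR=S

start t=4: FL=S FR=W RL=S RR=S
cmd 1: advance +7 → t=11, phase=(1,5,3,7) → FL=S FR=W RL=S RR=W
cmd 2: advance +3 → t=14, phase=(4,0,6,2) → FL=S FR=S RL=W RR=S
cmd 3: advance +1 → t=15, phase=(5,1,7,3) → FL=W FR=S RL=W RR=S
cmd 4: advance +5 → t=20, phase=(2,6,4,0) → FL=S FR=W RL=S RR=S
cmd 5: advance +8 → t=28, phase=(2,6,4,0) → FL=S FR=W RL=S RR=S


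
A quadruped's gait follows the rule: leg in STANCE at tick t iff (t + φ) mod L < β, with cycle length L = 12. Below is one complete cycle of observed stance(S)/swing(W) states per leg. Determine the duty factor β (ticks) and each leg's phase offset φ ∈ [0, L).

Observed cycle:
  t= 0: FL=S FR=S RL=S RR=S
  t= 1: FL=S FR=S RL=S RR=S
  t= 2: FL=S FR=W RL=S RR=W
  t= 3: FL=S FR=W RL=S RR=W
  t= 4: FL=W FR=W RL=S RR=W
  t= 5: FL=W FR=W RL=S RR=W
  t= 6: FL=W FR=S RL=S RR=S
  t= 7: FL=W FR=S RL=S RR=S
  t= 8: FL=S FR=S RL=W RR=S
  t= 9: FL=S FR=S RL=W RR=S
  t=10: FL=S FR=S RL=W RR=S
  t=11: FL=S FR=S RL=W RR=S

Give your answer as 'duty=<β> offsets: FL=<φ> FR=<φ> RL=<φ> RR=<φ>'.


duty β = stance ticks per leg = 8
FL: stance ticks = 8; W→S at t=8 → φ=4
FR: stance ticks = 8; W→S at t=6 → φ=6
RL: stance ticks = 8; W→S at t=0 → φ=0
RR: stance ticks = 8; W→S at t=6 → φ=6

duty=8 offsets: FL=4 FR=6 RL=0 RR=6


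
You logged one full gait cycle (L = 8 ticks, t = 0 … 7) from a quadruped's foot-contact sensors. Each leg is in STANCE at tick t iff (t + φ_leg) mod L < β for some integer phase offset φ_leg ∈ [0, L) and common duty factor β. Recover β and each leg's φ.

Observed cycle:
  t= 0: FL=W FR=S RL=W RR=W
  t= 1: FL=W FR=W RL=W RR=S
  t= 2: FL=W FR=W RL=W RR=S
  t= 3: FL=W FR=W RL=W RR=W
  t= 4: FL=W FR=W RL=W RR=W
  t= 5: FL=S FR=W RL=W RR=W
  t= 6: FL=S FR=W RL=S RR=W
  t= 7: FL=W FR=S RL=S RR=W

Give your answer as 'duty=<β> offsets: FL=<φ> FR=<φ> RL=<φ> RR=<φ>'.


duty β = stance ticks per leg = 2
FL: stance ticks = 2; W→S at t=5 → φ=3
FR: stance ticks = 2; W→S at t=7 → φ=1
RL: stance ticks = 2; W→S at t=6 → φ=2
RR: stance ticks = 2; W→S at t=1 → φ=7

duty=2 offsets: FL=3 FR=1 RL=2 RR=7


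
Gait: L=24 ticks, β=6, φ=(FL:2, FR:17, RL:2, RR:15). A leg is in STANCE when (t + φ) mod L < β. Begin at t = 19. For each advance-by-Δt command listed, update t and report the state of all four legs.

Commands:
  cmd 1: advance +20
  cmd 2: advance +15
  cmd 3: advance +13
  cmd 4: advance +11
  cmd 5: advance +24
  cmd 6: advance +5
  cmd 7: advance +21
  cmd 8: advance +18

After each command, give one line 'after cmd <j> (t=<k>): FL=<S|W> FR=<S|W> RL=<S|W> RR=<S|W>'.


after cmd 1 (t=39): FL=W FR=W RL=W RR=W
after cmd 2 (t=54): FL=W FR=W RL=W RR=W
after cmd 3 (t=67): FL=W FR=W RL=W RR=W
after cmd 4 (t=78): FL=W FR=W RL=W RR=W
after cmd 5 (t=102): FL=W FR=W RL=W RR=W
after cmd 6 (t=107): FL=W FR=S RL=W RR=S
after cmd 7 (t=128): FL=W FR=S RL=W RR=W
after cmd 8 (t=146): FL=S FR=W RL=S RR=W

start t=19: FL=W FR=W RL=W RR=W
cmd 1: advance +20 → t=39, phase=(17,8,17,6) → FL=W FR=W RL=W RR=W
cmd 2: advance +15 → t=54, phase=(8,23,8,21) → FL=W FR=W RL=W RR=W
cmd 3: advance +13 → t=67, phase=(21,12,21,10) → FL=W FR=W RL=W RR=W
cmd 4: advance +11 → t=78, phase=(8,23,8,21) → FL=W FR=W RL=W RR=W
cmd 5: advance +24 → t=102, phase=(8,23,8,21) → FL=W FR=W RL=W RR=W
cmd 6: advance +5 → t=107, phase=(13,4,13,2) → FL=W FR=S RL=W RR=S
cmd 7: advance +21 → t=128, phase=(10,1,10,23) → FL=W FR=S RL=W RR=W
cmd 8: advance +18 → t=146, phase=(4,19,4,17) → FL=S FR=W RL=S RR=W


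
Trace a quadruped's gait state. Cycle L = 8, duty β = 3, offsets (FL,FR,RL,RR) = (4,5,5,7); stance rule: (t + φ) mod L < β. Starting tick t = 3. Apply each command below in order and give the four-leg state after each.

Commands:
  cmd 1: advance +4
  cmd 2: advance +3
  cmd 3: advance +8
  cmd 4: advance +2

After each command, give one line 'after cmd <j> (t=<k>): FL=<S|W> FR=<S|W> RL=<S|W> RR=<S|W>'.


start t=3: FL=W FR=S RL=S RR=S
cmd 1: advance +4 → t=7, phase=(3,4,4,6) → FL=W FR=W RL=W RR=W
cmd 2: advance +3 → t=10, phase=(6,7,7,1) → FL=W FR=W RL=W RR=S
cmd 3: advance +8 → t=18, phase=(6,7,7,1) → FL=W FR=W RL=W RR=S
cmd 4: advance +2 → t=20, phase=(0,1,1,3) → FL=S FR=S RL=S RR=W

after cmd 1 (t=7): FL=W FR=W RL=W RR=W
after cmd 2 (t=10): FL=W FR=W RL=W RR=S
after cmd 3 (t=18): FL=W FR=W RL=W RR=S
after cmd 4 (t=20): FL=S FR=S RL=S RR=W


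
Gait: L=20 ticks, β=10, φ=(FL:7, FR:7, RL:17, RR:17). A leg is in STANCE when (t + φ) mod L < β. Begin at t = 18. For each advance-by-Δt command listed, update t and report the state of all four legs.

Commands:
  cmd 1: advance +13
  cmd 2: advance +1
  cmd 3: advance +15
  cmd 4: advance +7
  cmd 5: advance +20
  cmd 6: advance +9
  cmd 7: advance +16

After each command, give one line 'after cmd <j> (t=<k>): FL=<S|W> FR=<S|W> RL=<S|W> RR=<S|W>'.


after cmd 1 (t=31): FL=W FR=W RL=S RR=S
after cmd 2 (t=32): FL=W FR=W RL=S RR=S
after cmd 3 (t=47): FL=W FR=W RL=S RR=S
after cmd 4 (t=54): FL=S FR=S RL=W RR=W
after cmd 5 (t=74): FL=S FR=S RL=W RR=W
after cmd 6 (t=83): FL=W FR=W RL=S RR=S
after cmd 7 (t=99): FL=S FR=S RL=W RR=W

start t=18: FL=S FR=S RL=W RR=W
cmd 1: advance +13 → t=31, phase=(18,18,8,8) → FL=W FR=W RL=S RR=S
cmd 2: advance +1 → t=32, phase=(19,19,9,9) → FL=W FR=W RL=S RR=S
cmd 3: advance +15 → t=47, phase=(14,14,4,4) → FL=W FR=W RL=S RR=S
cmd 4: advance +7 → t=54, phase=(1,1,11,11) → FL=S FR=S RL=W RR=W
cmd 5: advance +20 → t=74, phase=(1,1,11,11) → FL=S FR=S RL=W RR=W
cmd 6: advance +9 → t=83, phase=(10,10,0,0) → FL=W FR=W RL=S RR=S
cmd 7: advance +16 → t=99, phase=(6,6,16,16) → FL=S FR=S RL=W RR=W


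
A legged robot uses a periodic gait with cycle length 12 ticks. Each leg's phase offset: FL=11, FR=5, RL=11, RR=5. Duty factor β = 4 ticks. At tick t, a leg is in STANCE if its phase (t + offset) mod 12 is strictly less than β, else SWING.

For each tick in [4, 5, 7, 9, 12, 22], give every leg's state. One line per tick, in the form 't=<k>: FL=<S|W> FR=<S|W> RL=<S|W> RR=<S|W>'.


t=4: FL=S FR=W RL=S RR=W
t=5: FL=W FR=W RL=W RR=W
t=7: FL=W FR=S RL=W RR=S
t=9: FL=W FR=S RL=W RR=S
t=12: FL=W FR=W RL=W RR=W
t=22: FL=W FR=S RL=W RR=S

t=4: phase=(3,9,3,9) vs β=4 → FL=S FR=W RL=S RR=W
t=5: phase=(4,10,4,10) vs β=4 → FL=W FR=W RL=W RR=W
t=7: phase=(6,0,6,0) vs β=4 → FL=W FR=S RL=W RR=S
t=9: phase=(8,2,8,2) vs β=4 → FL=W FR=S RL=W RR=S
t=12: phase=(11,5,11,5) vs β=4 → FL=W FR=W RL=W RR=W
t=22: phase=(9,3,9,3) vs β=4 → FL=W FR=S RL=W RR=S


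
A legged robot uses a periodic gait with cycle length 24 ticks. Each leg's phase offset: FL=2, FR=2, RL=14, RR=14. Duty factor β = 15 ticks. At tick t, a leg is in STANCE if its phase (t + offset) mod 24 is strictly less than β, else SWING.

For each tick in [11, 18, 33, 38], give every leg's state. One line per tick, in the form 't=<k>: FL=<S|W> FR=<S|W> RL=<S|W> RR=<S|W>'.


t=11: FL=S FR=S RL=S RR=S
t=18: FL=W FR=W RL=S RR=S
t=33: FL=S FR=S RL=W RR=W
t=38: FL=W FR=W RL=S RR=S

t=11: phase=(13,13,1,1) vs β=15 → FL=S FR=S RL=S RR=S
t=18: phase=(20,20,8,8) vs β=15 → FL=W FR=W RL=S RR=S
t=33: phase=(11,11,23,23) vs β=15 → FL=S FR=S RL=W RR=W
t=38: phase=(16,16,4,4) vs β=15 → FL=W FR=W RL=S RR=S


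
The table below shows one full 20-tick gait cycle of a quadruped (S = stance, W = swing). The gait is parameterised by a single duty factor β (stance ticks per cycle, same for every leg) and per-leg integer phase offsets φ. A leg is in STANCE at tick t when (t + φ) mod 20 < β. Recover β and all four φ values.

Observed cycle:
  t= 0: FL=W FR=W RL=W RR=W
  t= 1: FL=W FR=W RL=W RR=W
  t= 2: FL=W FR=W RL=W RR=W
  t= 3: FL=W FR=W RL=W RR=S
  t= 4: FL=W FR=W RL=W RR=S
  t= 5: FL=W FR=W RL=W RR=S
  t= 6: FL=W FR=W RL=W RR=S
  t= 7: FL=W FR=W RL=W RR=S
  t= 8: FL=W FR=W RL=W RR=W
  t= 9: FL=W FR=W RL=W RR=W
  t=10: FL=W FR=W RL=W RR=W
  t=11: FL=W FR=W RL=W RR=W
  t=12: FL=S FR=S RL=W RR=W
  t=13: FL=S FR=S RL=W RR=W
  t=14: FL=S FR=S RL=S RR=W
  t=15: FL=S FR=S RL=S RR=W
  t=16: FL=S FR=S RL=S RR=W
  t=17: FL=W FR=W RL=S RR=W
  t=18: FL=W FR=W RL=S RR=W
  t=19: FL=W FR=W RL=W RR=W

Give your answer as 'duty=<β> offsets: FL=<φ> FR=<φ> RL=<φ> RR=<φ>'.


duty β = stance ticks per leg = 5
FL: stance ticks = 5; W→S at t=12 → φ=8
FR: stance ticks = 5; W→S at t=12 → φ=8
RL: stance ticks = 5; W→S at t=14 → φ=6
RR: stance ticks = 5; W→S at t=3 → φ=17

duty=5 offsets: FL=8 FR=8 RL=6 RR=17


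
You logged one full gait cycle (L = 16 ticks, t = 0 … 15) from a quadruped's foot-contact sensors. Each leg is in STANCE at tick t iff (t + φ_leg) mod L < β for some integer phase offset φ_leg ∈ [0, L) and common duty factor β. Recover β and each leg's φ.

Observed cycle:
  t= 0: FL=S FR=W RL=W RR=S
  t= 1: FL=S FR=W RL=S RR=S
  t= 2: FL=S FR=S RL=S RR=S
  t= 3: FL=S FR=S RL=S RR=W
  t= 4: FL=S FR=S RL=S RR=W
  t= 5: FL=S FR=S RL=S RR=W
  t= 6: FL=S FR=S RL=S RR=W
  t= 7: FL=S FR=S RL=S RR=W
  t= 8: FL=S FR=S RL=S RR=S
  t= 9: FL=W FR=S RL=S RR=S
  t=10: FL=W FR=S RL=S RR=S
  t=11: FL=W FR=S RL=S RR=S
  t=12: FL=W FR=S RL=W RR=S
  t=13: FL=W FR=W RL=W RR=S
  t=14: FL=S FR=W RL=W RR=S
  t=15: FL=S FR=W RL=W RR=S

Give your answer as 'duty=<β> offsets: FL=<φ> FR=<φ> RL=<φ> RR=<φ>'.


duty=11 offsets: FL=2 FR=14 RL=15 RR=8

duty β = stance ticks per leg = 11
FL: stance ticks = 11; W→S at t=14 → φ=2
FR: stance ticks = 11; W→S at t=2 → φ=14
RL: stance ticks = 11; W→S at t=1 → φ=15
RR: stance ticks = 11; W→S at t=8 → φ=8


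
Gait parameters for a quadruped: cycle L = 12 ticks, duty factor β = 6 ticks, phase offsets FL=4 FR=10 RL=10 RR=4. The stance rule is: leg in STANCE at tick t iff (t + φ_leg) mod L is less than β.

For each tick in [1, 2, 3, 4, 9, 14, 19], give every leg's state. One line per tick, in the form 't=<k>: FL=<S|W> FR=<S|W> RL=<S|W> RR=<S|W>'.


t=1: phase=(5,11,11,5) vs β=6 → FL=S FR=W RL=W RR=S
t=2: phase=(6,0,0,6) vs β=6 → FL=W FR=S RL=S RR=W
t=3: phase=(7,1,1,7) vs β=6 → FL=W FR=S RL=S RR=W
t=4: phase=(8,2,2,8) vs β=6 → FL=W FR=S RL=S RR=W
t=9: phase=(1,7,7,1) vs β=6 → FL=S FR=W RL=W RR=S
t=14: phase=(6,0,0,6) vs β=6 → FL=W FR=S RL=S RR=W
t=19: phase=(11,5,5,11) vs β=6 → FL=W FR=S RL=S RR=W

t=1: FL=S FR=W RL=W RR=S
t=2: FL=W FR=S RL=S RR=W
t=3: FL=W FR=S RL=S RR=W
t=4: FL=W FR=S RL=S RR=W
t=9: FL=S FR=W RL=W RR=S
t=14: FL=W FR=S RL=S RR=W
t=19: FL=W FR=S RL=S RR=W


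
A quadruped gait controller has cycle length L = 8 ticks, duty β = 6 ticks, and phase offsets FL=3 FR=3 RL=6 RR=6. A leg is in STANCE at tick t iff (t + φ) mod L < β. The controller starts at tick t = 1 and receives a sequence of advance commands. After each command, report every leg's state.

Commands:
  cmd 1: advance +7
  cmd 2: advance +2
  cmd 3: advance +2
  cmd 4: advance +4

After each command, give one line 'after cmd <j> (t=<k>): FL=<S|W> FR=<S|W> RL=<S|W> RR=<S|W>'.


start t=1: FL=S FR=S RL=W RR=W
cmd 1: advance +7 → t=8, phase=(3,3,6,6) → FL=S FR=S RL=W RR=W
cmd 2: advance +2 → t=10, phase=(5,5,0,0) → FL=S FR=S RL=S RR=S
cmd 3: advance +2 → t=12, phase=(7,7,2,2) → FL=W FR=W RL=S RR=S
cmd 4: advance +4 → t=16, phase=(3,3,6,6) → FL=S FR=S RL=W RR=W

after cmd 1 (t=8): FL=S FR=S RL=W RR=W
after cmd 2 (t=10): FL=S FR=S RL=S RR=S
after cmd 3 (t=12): FL=W FR=W RL=S RR=S
after cmd 4 (t=16): FL=S FR=S RL=W RR=W


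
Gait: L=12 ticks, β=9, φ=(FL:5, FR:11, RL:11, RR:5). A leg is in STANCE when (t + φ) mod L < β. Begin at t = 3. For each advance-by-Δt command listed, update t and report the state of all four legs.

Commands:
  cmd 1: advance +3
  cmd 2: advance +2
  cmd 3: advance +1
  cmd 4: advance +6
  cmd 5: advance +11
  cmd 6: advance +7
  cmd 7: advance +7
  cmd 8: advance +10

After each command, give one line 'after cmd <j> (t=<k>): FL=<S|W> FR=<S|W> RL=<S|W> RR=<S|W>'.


start t=3: FL=S FR=S RL=S RR=S
cmd 1: advance +3 → t=6, phase=(11,5,5,11) → FL=W FR=S RL=S RR=W
cmd 2: advance +2 → t=8, phase=(1,7,7,1) → FL=S FR=S RL=S RR=S
cmd 3: advance +1 → t=9, phase=(2,8,8,2) → FL=S FR=S RL=S RR=S
cmd 4: advance +6 → t=15, phase=(8,2,2,8) → FL=S FR=S RL=S RR=S
cmd 5: advance +11 → t=26, phase=(7,1,1,7) → FL=S FR=S RL=S RR=S
cmd 6: advance +7 → t=33, phase=(2,8,8,2) → FL=S FR=S RL=S RR=S
cmd 7: advance +7 → t=40, phase=(9,3,3,9) → FL=W FR=S RL=S RR=W
cmd 8: advance +10 → t=50, phase=(7,1,1,7) → FL=S FR=S RL=S RR=S

after cmd 1 (t=6): FL=W FR=S RL=S RR=W
after cmd 2 (t=8): FL=S FR=S RL=S RR=S
after cmd 3 (t=9): FL=S FR=S RL=S RR=S
after cmd 4 (t=15): FL=S FR=S RL=S RR=S
after cmd 5 (t=26): FL=S FR=S RL=S RR=S
after cmd 6 (t=33): FL=S FR=S RL=S RR=S
after cmd 7 (t=40): FL=W FR=S RL=S RR=W
after cmd 8 (t=50): FL=S FR=S RL=S RR=S


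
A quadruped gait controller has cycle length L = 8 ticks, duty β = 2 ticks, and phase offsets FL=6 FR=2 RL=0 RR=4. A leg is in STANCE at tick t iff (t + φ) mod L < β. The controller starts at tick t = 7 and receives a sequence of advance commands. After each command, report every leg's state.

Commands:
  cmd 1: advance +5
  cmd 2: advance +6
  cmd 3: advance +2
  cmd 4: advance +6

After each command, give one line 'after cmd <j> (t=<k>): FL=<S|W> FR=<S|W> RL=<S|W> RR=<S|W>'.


start t=7: FL=W FR=S RL=W RR=W
cmd 1: advance +5 → t=12, phase=(2,6,4,0) → FL=W FR=W RL=W RR=S
cmd 2: advance +6 → t=18, phase=(0,4,2,6) → FL=S FR=W RL=W RR=W
cmd 3: advance +2 → t=20, phase=(2,6,4,0) → FL=W FR=W RL=W RR=S
cmd 4: advance +6 → t=26, phase=(0,4,2,6) → FL=S FR=W RL=W RR=W

after cmd 1 (t=12): FL=W FR=W RL=W RR=S
after cmd 2 (t=18): FL=S FR=W RL=W RR=W
after cmd 3 (t=20): FL=W FR=W RL=W RR=S
after cmd 4 (t=26): FL=S FR=W RL=W RR=W


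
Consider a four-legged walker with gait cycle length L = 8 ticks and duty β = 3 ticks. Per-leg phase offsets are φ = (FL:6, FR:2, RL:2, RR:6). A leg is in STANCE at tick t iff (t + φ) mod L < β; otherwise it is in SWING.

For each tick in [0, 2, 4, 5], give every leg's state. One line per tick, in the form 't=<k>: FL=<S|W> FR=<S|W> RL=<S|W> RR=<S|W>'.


t=0: phase=(6,2,2,6) vs β=3 → FL=W FR=S RL=S RR=W
t=2: phase=(0,4,4,0) vs β=3 → FL=S FR=W RL=W RR=S
t=4: phase=(2,6,6,2) vs β=3 → FL=S FR=W RL=W RR=S
t=5: phase=(3,7,7,3) vs β=3 → FL=W FR=W RL=W RR=W

t=0: FL=W FR=S RL=S RR=W
t=2: FL=S FR=W RL=W RR=S
t=4: FL=S FR=W RL=W RR=S
t=5: FL=W FR=W RL=W RR=W


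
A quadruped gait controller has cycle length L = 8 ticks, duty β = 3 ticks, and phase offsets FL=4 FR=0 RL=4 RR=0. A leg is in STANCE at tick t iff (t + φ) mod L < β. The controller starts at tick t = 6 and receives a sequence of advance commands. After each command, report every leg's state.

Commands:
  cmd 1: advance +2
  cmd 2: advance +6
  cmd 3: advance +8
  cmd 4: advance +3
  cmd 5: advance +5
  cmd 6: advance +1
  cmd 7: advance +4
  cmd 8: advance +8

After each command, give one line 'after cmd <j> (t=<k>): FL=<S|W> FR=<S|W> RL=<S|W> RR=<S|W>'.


after cmd 1 (t=8): FL=W FR=S RL=W RR=S
after cmd 2 (t=14): FL=S FR=W RL=S RR=W
after cmd 3 (t=22): FL=S FR=W RL=S RR=W
after cmd 4 (t=25): FL=W FR=S RL=W RR=S
after cmd 5 (t=30): FL=S FR=W RL=S RR=W
after cmd 6 (t=31): FL=W FR=W RL=W RR=W
after cmd 7 (t=35): FL=W FR=W RL=W RR=W
after cmd 8 (t=43): FL=W FR=W RL=W RR=W

start t=6: FL=S FR=W RL=S RR=W
cmd 1: advance +2 → t=8, phase=(4,0,4,0) → FL=W FR=S RL=W RR=S
cmd 2: advance +6 → t=14, phase=(2,6,2,6) → FL=S FR=W RL=S RR=W
cmd 3: advance +8 → t=22, phase=(2,6,2,6) → FL=S FR=W RL=S RR=W
cmd 4: advance +3 → t=25, phase=(5,1,5,1) → FL=W FR=S RL=W RR=S
cmd 5: advance +5 → t=30, phase=(2,6,2,6) → FL=S FR=W RL=S RR=W
cmd 6: advance +1 → t=31, phase=(3,7,3,7) → FL=W FR=W RL=W RR=W
cmd 7: advance +4 → t=35, phase=(7,3,7,3) → FL=W FR=W RL=W RR=W
cmd 8: advance +8 → t=43, phase=(7,3,7,3) → FL=W FR=W RL=W RR=W


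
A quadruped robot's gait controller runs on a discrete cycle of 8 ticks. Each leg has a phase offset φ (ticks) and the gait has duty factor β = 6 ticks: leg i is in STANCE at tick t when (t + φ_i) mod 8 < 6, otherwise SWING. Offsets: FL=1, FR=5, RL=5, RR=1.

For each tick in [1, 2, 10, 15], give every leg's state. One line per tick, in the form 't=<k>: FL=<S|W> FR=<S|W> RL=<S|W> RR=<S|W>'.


t=1: FL=S FR=W RL=W RR=S
t=2: FL=S FR=W RL=W RR=S
t=10: FL=S FR=W RL=W RR=S
t=15: FL=S FR=S RL=S RR=S

t=1: phase=(2,6,6,2) vs β=6 → FL=S FR=W RL=W RR=S
t=2: phase=(3,7,7,3) vs β=6 → FL=S FR=W RL=W RR=S
t=10: phase=(3,7,7,3) vs β=6 → FL=S FR=W RL=W RR=S
t=15: phase=(0,4,4,0) vs β=6 → FL=S FR=S RL=S RR=S


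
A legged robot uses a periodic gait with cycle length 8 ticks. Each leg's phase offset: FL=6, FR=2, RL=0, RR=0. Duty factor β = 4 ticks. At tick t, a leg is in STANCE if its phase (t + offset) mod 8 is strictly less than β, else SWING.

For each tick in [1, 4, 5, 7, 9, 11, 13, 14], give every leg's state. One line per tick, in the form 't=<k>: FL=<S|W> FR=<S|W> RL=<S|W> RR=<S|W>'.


t=1: FL=W FR=S RL=S RR=S
t=4: FL=S FR=W RL=W RR=W
t=5: FL=S FR=W RL=W RR=W
t=7: FL=W FR=S RL=W RR=W
t=9: FL=W FR=S RL=S RR=S
t=11: FL=S FR=W RL=S RR=S
t=13: FL=S FR=W RL=W RR=W
t=14: FL=W FR=S RL=W RR=W

t=1: phase=(7,3,1,1) vs β=4 → FL=W FR=S RL=S RR=S
t=4: phase=(2,6,4,4) vs β=4 → FL=S FR=W RL=W RR=W
t=5: phase=(3,7,5,5) vs β=4 → FL=S FR=W RL=W RR=W
t=7: phase=(5,1,7,7) vs β=4 → FL=W FR=S RL=W RR=W
t=9: phase=(7,3,1,1) vs β=4 → FL=W FR=S RL=S RR=S
t=11: phase=(1,5,3,3) vs β=4 → FL=S FR=W RL=S RR=S
t=13: phase=(3,7,5,5) vs β=4 → FL=S FR=W RL=W RR=W
t=14: phase=(4,0,6,6) vs β=4 → FL=W FR=S RL=W RR=W
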